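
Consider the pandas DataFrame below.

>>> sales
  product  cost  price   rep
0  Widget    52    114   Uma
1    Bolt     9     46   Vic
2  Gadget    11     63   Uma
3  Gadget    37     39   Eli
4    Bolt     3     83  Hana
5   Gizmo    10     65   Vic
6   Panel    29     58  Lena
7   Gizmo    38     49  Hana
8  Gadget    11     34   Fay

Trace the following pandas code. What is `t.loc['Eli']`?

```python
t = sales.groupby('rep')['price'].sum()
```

group by rep, sum of price:
rep
Eli      39
Fay      34
Hana    132
Lena     58
Uma     177
Vic     111
Name: price, dtype: int64
Taking the value at index 'Eli' gives 39.

39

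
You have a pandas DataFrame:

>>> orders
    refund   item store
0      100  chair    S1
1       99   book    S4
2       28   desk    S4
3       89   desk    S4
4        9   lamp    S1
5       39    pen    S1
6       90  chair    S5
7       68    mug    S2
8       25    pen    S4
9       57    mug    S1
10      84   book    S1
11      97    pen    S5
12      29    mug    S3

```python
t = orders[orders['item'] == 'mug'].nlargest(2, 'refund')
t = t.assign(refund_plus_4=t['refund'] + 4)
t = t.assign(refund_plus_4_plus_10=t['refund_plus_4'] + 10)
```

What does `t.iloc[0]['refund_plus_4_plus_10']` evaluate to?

82

filter rows where item == 'mug':
    refund item store
7       68  mug    S2
9       57  mug    S1
12      29  mug    S3
take 2 rows with largest refund:
   refund item store
7      68  mug    S2
9      57  mug    S1
add column refund_plus_4 = t['refund'] + 4:
   refund item store  refund_plus_4
7      68  mug    S2             72
9      57  mug    S1             61
add column refund_plus_4_plus_10 = t['refund_plus_4'] + 10:
   refund item store  refund_plus_4  refund_plus_4_plus_10
7      68  mug    S2             72                     82
9      57  mug    S1             61                     71
So iloc[0]['refund_plus_4_plus_10'] = 82.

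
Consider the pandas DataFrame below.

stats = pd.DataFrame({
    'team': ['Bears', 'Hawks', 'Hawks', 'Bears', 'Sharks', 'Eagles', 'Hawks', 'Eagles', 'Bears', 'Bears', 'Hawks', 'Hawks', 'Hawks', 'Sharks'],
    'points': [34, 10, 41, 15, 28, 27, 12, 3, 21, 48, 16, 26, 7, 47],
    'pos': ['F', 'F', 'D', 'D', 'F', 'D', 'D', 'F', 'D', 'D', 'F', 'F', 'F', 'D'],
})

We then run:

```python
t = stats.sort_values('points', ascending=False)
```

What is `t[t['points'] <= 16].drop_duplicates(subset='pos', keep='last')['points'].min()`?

sort by points descending:
      team  points pos
9    Bears      48   D
13  Sharks      47   D
2    Hawks      41   D
0    Bears      34   F
4   Sharks      28   F
5   Eagles      27   D
11   Hawks      26   F
8    Bears      21   D
10   Hawks      16   F
3    Bears      15   D
6    Hawks      12   D
1    Hawks      10   F
12   Hawks       7   F
7   Eagles       3   F
filter rows where points <= 16:
      team  points pos
10   Hawks      16   F
3    Bears      15   D
6    Hawks      12   D
1    Hawks      10   F
12   Hawks       7   F
7   Eagles       3   F
drop duplicate pos (keep=last):
     team  points pos
6   Hawks      12   D
7  Eagles       3   F
Reading off the min of column 'points', we get 3.

3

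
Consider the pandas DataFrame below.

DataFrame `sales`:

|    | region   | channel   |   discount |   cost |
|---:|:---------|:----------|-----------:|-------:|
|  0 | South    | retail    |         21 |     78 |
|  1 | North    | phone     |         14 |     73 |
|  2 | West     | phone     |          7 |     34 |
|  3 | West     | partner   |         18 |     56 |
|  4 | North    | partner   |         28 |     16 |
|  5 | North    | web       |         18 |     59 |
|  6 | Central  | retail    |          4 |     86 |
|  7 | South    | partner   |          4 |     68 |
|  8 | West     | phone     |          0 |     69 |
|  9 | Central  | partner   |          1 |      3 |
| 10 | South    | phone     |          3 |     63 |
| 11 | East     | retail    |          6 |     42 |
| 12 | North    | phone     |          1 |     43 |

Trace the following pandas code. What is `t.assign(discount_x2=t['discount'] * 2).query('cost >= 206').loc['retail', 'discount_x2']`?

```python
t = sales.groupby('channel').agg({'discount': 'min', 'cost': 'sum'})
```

group by channel: min(discount), sum(cost):
         discount  cost
channel                
partner         1   143
phone           0   282
retail          4   206
web            18    59
add column discount_x2 = t['discount'] * 2:
         discount  cost  discount_x2
channel                             
partner         1   143            2
phone           0   282            0
retail          4   206            8
web            18    59           36
filter rows where cost >= 206:
         discount  cost  discount_x2
channel                             
phone           0   282            0
retail          4   206            8
Reading off the value at row 'retail', column 'discount_x2', we get 8.

8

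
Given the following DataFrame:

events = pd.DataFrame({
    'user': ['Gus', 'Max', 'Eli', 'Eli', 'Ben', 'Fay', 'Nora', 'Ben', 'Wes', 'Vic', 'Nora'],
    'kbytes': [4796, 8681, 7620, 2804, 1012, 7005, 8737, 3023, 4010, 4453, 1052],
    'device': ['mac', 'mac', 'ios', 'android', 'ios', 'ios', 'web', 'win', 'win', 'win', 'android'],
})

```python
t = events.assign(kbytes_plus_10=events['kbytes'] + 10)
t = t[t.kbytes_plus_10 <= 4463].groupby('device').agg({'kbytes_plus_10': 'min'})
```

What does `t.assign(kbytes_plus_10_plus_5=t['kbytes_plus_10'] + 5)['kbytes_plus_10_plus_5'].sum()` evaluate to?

5132

add column kbytes_plus_10 = events['kbytes'] + 10:
    user  kbytes   device  kbytes_plus_10
0    Gus    4796      mac            4806
1    Max    8681      mac            8691
2    Eli    7620      ios            7630
3    Eli    2804  android            2814
4    Ben    1012      ios            1022
5    Fay    7005      ios            7015
6   Nora    8737      web            8747
7    Ben    3023      win            3033
8    Wes    4010      win            4020
9    Vic    4453      win            4463
10  Nora    1052  android            1062
filter rows where kbytes_plus_10 <= 4463:
    user  kbytes   device  kbytes_plus_10
3    Eli    2804  android            2814
4    Ben    1012      ios            1022
7    Ben    3023      win            3033
8    Wes    4010      win            4020
9    Vic    4453      win            4463
10  Nora    1052  android            1062
group by device, min of kbytes_plus_10:
         kbytes_plus_10
device                 
android            1062
ios                1022
win                3033
add column kbytes_plus_10_plus_5 = t['kbytes_plus_10'] + 5:
         kbytes_plus_10  kbytes_plus_10_plus_5
device                                        
android            1062                   1067
ios                1022                   1027
win                3033                   3038
So sum() = 5132.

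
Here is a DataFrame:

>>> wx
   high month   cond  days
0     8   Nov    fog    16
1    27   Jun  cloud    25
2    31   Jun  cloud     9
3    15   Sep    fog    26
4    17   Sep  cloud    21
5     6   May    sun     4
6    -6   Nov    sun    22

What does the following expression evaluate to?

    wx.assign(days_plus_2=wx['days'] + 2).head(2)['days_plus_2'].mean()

add column days_plus_2 = wx['days'] + 2:
   high month   cond  days  days_plus_2
0     8   Nov    fog    16           18
1    27   Jun  cloud    25           27
2    31   Jun  cloud     9           11
3    15   Sep    fog    26           28
4    17   Sep  cloud    21           23
5     6   May    sun     4            6
6    -6   Nov    sun    22           24
take first 2 rows:
   high month   cond  days  days_plus_2
0     8   Nov    fog    16           18
1    27   Jun  cloud    25           27

22.5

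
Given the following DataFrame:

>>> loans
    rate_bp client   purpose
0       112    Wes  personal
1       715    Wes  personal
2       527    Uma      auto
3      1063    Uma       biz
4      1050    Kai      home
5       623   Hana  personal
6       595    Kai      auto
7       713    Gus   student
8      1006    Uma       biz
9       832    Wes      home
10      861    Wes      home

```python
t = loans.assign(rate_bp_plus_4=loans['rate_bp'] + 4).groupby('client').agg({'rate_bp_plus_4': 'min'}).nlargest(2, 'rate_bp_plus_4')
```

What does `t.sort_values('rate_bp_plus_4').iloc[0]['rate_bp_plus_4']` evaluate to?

add column rate_bp_plus_4 = loans['rate_bp'] + 4:
    rate_bp client   purpose  rate_bp_plus_4
0       112    Wes  personal             116
1       715    Wes  personal             719
2       527    Uma      auto             531
3      1063    Uma       biz            1067
4      1050    Kai      home            1054
5       623   Hana  personal             627
6       595    Kai      auto             599
7       713    Gus   student             717
8      1006    Uma       biz            1010
9       832    Wes      home             836
10      861    Wes      home             865
group by client, min of rate_bp_plus_4:
        rate_bp_plus_4
client                
Gus                717
Hana               627
Kai                599
Uma                531
Wes                116
take 2 rows with largest rate_bp_plus_4:
        rate_bp_plus_4
client                
Gus                717
Hana               627
sort by rate_bp_plus_4:
        rate_bp_plus_4
client                
Hana               627
Gus                717
The value at position 0, column 'rate_bp_plus_4' is 627.

627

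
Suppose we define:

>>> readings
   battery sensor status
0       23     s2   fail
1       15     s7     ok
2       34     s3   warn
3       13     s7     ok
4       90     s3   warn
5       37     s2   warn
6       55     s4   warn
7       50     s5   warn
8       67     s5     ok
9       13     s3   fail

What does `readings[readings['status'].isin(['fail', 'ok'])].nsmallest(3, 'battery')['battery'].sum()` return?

filter rows where status in ['fail', 'ok']:
   battery sensor status
0       23     s2   fail
1       15     s7     ok
3       13     s7     ok
8       67     s5     ok
9       13     s3   fail
take 3 rows with smallest battery:
   battery sensor status
3       13     s7     ok
9       13     s3   fail
1       15     s7     ok
The sum of column 'battery' is 41.

41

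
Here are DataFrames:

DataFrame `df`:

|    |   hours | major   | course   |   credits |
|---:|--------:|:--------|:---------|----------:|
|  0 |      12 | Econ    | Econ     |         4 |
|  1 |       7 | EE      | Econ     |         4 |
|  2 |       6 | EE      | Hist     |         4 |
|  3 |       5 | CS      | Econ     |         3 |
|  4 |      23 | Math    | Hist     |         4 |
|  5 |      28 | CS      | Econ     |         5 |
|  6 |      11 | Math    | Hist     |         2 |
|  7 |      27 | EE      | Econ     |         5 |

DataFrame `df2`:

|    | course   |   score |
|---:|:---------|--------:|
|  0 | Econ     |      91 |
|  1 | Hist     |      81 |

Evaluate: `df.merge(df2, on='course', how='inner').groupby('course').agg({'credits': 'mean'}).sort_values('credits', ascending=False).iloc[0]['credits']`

4.2

merge on 'course' (how='inner') → 8 rows:
   hours major course  credits  score
0     12  Econ   Econ        4     91
1      7    EE   Econ        4     91
2      6    EE   Hist        4     81
3      5    CS   Econ        3     91
4     23  Math   Hist        4     81
5     28    CS   Econ        5     91
6     11  Math   Hist        2     81
7     27    EE   Econ        5     91
group by course, mean of credits:
         credits
course          
Econ    4.200000
Hist    3.333333
sort by credits descending:
         credits
course          
Econ    4.200000
Hist    3.333333
Taking the value at position 0, column 'credits' gives 4.2.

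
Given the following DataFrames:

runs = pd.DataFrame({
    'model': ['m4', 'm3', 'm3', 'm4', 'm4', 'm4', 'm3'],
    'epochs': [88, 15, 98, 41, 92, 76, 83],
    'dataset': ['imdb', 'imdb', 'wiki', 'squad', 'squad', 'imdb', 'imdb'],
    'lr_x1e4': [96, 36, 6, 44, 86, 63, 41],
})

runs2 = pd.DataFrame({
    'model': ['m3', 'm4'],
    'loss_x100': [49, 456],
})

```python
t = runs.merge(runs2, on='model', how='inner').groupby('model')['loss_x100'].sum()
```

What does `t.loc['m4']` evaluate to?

1824

merge on 'model' (how='inner') → 7 rows:
  model  epochs dataset  lr_x1e4  loss_x100
0    m4      88    imdb       96        456
1    m3      15    imdb       36         49
2    m3      98    wiki        6         49
3    m4      41   squad       44        456
4    m4      92   squad       86        456
5    m4      76    imdb       63        456
6    m3      83    imdb       41         49
group by model, sum of loss_x100:
model
m3     147
m4    1824
Name: loss_x100, dtype: int64
Then the value at index 'm4': 1824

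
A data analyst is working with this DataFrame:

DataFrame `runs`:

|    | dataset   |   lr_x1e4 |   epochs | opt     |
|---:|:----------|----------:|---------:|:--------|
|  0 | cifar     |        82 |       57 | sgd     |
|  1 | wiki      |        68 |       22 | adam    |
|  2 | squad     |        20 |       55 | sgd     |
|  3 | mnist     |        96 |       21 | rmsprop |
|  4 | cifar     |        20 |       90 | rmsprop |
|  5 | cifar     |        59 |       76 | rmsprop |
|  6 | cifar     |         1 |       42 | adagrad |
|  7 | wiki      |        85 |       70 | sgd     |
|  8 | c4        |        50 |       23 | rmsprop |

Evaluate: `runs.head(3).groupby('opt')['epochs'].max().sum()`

take first 3 rows:
  dataset  lr_x1e4  epochs   opt
0   cifar       82      57   sgd
1    wiki       68      22  adam
2   squad       20      55   sgd
group by opt, max of epochs:
opt
adam    22
sgd     57
Name: epochs, dtype: int64
Taking the sum of the resulting series gives 79.

79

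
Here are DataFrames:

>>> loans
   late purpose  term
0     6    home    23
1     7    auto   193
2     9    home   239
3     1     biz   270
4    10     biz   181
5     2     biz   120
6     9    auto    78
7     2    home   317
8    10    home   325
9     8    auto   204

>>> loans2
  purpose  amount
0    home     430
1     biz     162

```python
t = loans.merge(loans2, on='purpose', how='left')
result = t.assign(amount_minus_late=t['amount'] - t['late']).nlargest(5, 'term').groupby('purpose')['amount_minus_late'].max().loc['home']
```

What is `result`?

merge on 'purpose' (how='left') → 10 rows:
   late purpose  term  amount
0     6    home    23   430.0
1     7    auto   193     NaN
2     9    home   239   430.0
3     1     biz   270   162.0
4    10     biz   181   162.0
5     2     biz   120   162.0
6     9    auto    78     NaN
7     2    home   317   430.0
8    10    home   325   430.0
9     8    auto   204     NaN
add column amount_minus_late = t['amount'] - t['late']:
   late purpose  term  amount  amount_minus_late
0     6    home    23   430.0              424.0
1     7    auto   193     NaN                NaN
2     9    home   239   430.0              421.0
3     1     biz   270   162.0              161.0
4    10     biz   181   162.0              152.0
5     2     biz   120   162.0              160.0
6     9    auto    78     NaN                NaN
7     2    home   317   430.0              428.0
8    10    home   325   430.0              420.0
9     8    auto   204     NaN                NaN
take 5 rows with largest term:
   late purpose  term  amount  amount_minus_late
8    10    home   325   430.0              420.0
7     2    home   317   430.0              428.0
3     1     biz   270   162.0              161.0
2     9    home   239   430.0              421.0
9     8    auto   204     NaN                NaN
group by purpose, max of amount_minus_late:
purpose
auto      NaN
biz     161.0
home    428.0
Name: amount_minus_late, dtype: float64
Hence 428.0.

428.0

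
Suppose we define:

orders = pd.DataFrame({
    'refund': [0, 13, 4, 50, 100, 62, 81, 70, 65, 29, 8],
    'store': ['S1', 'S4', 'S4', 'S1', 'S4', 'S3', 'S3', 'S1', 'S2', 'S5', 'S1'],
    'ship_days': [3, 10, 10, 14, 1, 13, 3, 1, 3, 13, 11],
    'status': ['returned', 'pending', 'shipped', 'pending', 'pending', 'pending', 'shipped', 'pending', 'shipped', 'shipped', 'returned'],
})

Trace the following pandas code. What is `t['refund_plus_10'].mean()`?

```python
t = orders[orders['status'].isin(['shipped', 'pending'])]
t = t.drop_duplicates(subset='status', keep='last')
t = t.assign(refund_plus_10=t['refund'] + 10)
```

59.5

filter rows where status in ['shipped', 'pending']:
   refund store  ship_days   status
1      13    S4         10  pending
2       4    S4         10  shipped
3      50    S1         14  pending
4     100    S4          1  pending
5      62    S3         13  pending
6      81    S3          3  shipped
7      70    S1          1  pending
8      65    S2          3  shipped
9      29    S5         13  shipped
drop duplicate status (keep=last):
   refund store  ship_days   status
7      70    S1          1  pending
9      29    S5         13  shipped
add column refund_plus_10 = t['refund'] + 10:
   refund store  ship_days   status  refund_plus_10
7      70    S1          1  pending              80
9      29    S5         13  shipped              39
The mean of column 'refund_plus_10' is 59.5.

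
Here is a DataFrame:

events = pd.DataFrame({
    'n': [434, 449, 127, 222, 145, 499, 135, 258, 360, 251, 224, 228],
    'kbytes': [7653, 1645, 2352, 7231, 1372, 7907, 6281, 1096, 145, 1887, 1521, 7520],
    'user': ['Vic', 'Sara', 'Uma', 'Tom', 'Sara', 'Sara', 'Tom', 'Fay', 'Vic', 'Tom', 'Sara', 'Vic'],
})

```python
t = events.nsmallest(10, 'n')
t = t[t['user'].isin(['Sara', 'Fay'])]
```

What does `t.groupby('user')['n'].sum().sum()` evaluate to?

take 10 rows with smallest n:
      n  kbytes  user
2   127    2352   Uma
6   135    6281   Tom
4   145    1372  Sara
3   222    7231   Tom
10  224    1521  Sara
11  228    7520   Vic
9   251    1887   Tom
7   258    1096   Fay
8   360     145   Vic
0   434    7653   Vic
filter rows where user in ['Sara', 'Fay']:
      n  kbytes  user
4   145    1372  Sara
10  224    1521  Sara
7   258    1096   Fay
group by user, sum of n:
user
Fay     258
Sara    369
Name: n, dtype: int64
The sum of the resulting series is 627.

627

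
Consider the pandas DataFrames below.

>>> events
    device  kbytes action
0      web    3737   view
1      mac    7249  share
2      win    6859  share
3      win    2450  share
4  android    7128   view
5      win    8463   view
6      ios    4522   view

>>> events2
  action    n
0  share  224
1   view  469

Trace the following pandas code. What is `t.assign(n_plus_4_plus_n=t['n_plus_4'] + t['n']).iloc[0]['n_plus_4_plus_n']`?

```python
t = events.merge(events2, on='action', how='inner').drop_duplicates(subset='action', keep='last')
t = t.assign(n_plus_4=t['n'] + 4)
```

merge on 'action' (how='inner') → 7 rows:
    device  kbytes action    n
0      web    3737   view  469
1      mac    7249  share  224
2      win    6859  share  224
3      win    2450  share  224
4  android    7128   view  469
5      win    8463   view  469
6      ios    4522   view  469
drop duplicate action (keep=last):
  device  kbytes action    n
3    win    2450  share  224
6    ios    4522   view  469
add column n_plus_4 = t['n'] + 4:
  device  kbytes action    n  n_plus_4
3    win    2450  share  224       228
6    ios    4522   view  469       473
add column n_plus_4_plus_n = t['n_plus_4'] + t['n']:
  device  kbytes action    n  n_plus_4  n_plus_4_plus_n
3    win    2450  share  224       228              452
6    ios    4522   view  469       473              942
The value at position 0, column 'n_plus_4_plus_n' is 452.

452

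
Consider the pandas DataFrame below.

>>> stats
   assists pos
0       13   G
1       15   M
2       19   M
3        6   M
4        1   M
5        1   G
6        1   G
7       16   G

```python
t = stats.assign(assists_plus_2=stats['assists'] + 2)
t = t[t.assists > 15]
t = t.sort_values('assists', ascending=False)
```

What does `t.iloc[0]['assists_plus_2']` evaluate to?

21

add column assists_plus_2 = stats['assists'] + 2:
   assists pos  assists_plus_2
0       13   G              15
1       15   M              17
2       19   M              21
3        6   M               8
4        1   M               3
5        1   G               3
6        1   G               3
7       16   G              18
filter rows where assists > 15:
   assists pos  assists_plus_2
2       19   M              21
7       16   G              18
sort by assists descending:
   assists pos  assists_plus_2
2       19   M              21
7       16   G              18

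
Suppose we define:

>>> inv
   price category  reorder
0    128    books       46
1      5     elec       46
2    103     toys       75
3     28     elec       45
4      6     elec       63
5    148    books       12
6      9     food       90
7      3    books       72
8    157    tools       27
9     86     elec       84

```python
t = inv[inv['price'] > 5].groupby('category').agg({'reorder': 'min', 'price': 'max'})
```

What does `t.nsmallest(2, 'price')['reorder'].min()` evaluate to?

45

filter rows where price > 5:
   price category  reorder
0    128    books       46
2    103     toys       75
3     28     elec       45
4      6     elec       63
5    148    books       12
6      9     food       90
8    157    tools       27
9     86     elec       84
group by category: min(reorder), max(price):
          reorder  price
category                
books          12    148
elec           45     86
food           90      9
tools          27    157
toys           75    103
take 2 rows with smallest price:
          reorder  price
category                
food           90      9
elec           45     86
Then the min of column 'reorder': 45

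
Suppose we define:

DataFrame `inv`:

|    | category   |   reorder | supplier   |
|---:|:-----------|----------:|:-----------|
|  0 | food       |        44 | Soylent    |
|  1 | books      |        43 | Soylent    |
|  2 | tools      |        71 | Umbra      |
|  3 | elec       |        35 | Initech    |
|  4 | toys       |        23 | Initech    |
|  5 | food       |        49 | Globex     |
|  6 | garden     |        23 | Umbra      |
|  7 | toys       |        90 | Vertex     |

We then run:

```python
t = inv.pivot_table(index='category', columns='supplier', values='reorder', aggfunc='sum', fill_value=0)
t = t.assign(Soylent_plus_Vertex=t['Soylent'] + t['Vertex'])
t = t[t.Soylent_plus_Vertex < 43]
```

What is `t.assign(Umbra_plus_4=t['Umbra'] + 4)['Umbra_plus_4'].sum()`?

106

pivot: rows=category, cols=supplier, sum(reorder):
supplier  Globex  Initech  Soylent  Umbra  Vertex
category                                         
books          0        0       43      0       0
elec           0       35        0      0       0
food          49        0       44      0       0
garden         0        0        0     23       0
tools          0        0        0     71       0
toys           0       23        0      0      90
add column Soylent_plus_Vertex = t['Soylent'] + t['Vertex']:
supplier  Globex  Initech  Soylent  Umbra  Vertex  Soylent_plus_Vertex
category                                                              
books          0        0       43      0       0                   43
elec           0       35        0      0       0                    0
food          49        0       44      0       0                   44
garden         0        0        0     23       0                    0
tools          0        0        0     71       0                    0
toys           0       23        0      0      90                   90
filter rows where Soylent_plus_Vertex < 43:
supplier  Globex  Initech  Soylent  Umbra  Vertex  Soylent_plus_Vertex
category                                                              
elec           0       35        0      0       0                    0
garden         0        0        0     23       0                    0
tools          0        0        0     71       0                    0
add column Umbra_plus_4 = t['Umbra'] + 4:
supplier  Globex  Initech  Soylent  Umbra  Vertex  Soylent_plus_Vertex  Umbra_plus_4
category                                                                            
elec           0       35        0      0       0                    0             4
garden         0        0        0     23       0                    0            27
tools          0        0        0     71       0                    0            75
Taking the sum of column 'Umbra_plus_4' gives 106.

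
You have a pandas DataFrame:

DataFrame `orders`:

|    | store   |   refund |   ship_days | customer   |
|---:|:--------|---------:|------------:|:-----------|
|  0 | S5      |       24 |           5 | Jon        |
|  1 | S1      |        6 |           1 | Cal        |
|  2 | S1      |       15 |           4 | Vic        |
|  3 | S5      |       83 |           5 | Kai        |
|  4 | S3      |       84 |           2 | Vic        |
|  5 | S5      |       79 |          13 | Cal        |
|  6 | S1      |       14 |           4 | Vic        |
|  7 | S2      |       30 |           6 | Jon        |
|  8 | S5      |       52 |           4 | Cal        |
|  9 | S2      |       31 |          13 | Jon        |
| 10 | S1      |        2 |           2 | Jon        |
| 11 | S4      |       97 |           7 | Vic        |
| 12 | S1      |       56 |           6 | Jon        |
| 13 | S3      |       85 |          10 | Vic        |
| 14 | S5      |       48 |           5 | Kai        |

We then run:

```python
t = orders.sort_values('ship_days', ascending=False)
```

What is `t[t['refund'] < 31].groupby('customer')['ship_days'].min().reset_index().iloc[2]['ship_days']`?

4

sort by ship_days descending:
   store  refund  ship_days customer
5     S5      79         13      Cal
9     S2      31         13      Jon
13    S3      85         10      Vic
11    S4      97          7      Vic
7     S2      30          6      Jon
12    S1      56          6      Jon
0     S5      24          5      Jon
3     S5      83          5      Kai
14    S5      48          5      Kai
2     S1      15          4      Vic
6     S1      14          4      Vic
8     S5      52          4      Cal
4     S3      84          2      Vic
10    S1       2          2      Jon
1     S1       6          1      Cal
filter rows where refund < 31:
   store  refund  ship_days customer
7     S2      30          6      Jon
0     S5      24          5      Jon
2     S1      15          4      Vic
6     S1      14          4      Vic
10    S1       2          2      Jon
1     S1       6          1      Cal
group by customer, min of ship_days:
customer
Cal    1
Jon    2
Vic    4
Name: ship_days, dtype: int64
reset_index():
  customer  ship_days
0      Cal          1
1      Jon          2
2      Vic          4
value at position 2, column 'ship_days' → 4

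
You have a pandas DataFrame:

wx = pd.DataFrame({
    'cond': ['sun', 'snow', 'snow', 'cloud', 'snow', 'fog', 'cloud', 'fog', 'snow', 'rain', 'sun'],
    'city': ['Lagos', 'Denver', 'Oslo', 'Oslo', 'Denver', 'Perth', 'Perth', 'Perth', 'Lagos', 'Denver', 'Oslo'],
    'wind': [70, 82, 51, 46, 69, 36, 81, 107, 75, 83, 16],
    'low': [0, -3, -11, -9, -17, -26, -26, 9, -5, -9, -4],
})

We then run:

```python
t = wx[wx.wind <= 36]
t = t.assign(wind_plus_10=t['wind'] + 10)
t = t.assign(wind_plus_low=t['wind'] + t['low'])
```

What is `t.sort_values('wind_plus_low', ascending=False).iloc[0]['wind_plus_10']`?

26

filter rows where wind <= 36:
   cond   city  wind  low
5   fog  Perth    36  -26
10  sun   Oslo    16   -4
add column wind_plus_10 = t['wind'] + 10:
   cond   city  wind  low  wind_plus_10
5   fog  Perth    36  -26            46
10  sun   Oslo    16   -4            26
add column wind_plus_low = t['wind'] + t['low']:
   cond   city  wind  low  wind_plus_10  wind_plus_low
5   fog  Perth    36  -26            46             10
10  sun   Oslo    16   -4            26             12
sort by wind_plus_low descending:
   cond   city  wind  low  wind_plus_10  wind_plus_low
10  sun   Oslo    16   -4            26             12
5   fog  Perth    36  -26            46             10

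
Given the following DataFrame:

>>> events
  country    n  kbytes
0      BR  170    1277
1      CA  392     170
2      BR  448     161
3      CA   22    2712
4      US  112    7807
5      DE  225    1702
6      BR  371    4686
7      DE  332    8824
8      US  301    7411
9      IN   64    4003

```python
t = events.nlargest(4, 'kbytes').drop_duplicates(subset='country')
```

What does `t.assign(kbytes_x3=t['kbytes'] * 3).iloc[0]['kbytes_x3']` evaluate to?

26472

take 4 rows with largest kbytes:
  country    n  kbytes
7      DE  332    8824
4      US  112    7807
8      US  301    7411
6      BR  371    4686
drop duplicate country (keep=first):
  country    n  kbytes
7      DE  332    8824
4      US  112    7807
6      BR  371    4686
add column kbytes_x3 = t['kbytes'] * 3:
  country    n  kbytes  kbytes_x3
7      DE  332    8824      26472
4      US  112    7807      23421
6      BR  371    4686      14058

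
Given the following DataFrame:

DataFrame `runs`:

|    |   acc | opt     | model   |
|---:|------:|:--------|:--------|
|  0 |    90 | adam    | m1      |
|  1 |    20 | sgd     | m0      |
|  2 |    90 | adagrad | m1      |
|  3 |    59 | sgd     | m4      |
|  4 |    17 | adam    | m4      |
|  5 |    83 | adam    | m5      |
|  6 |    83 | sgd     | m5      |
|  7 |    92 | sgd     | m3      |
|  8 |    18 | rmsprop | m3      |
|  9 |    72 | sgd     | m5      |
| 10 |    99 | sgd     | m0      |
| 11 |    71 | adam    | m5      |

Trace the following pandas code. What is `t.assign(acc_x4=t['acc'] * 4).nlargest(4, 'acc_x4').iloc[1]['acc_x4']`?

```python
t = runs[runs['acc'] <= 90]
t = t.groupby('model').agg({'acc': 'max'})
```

332

filter rows where acc <= 90:
    acc      opt model
0    90     adam    m1
1    20      sgd    m0
2    90  adagrad    m1
3    59      sgd    m4
4    17     adam    m4
5    83     adam    m5
6    83      sgd    m5
8    18  rmsprop    m3
9    72      sgd    m5
11   71     adam    m5
group by model, max of acc:
       acc
model     
m0      20
m1      90
m3      18
m4      59
m5      83
add column acc_x4 = t['acc'] * 4:
       acc  acc_x4
model             
m0      20      80
m1      90     360
m3      18      72
m4      59     236
m5      83     332
take 4 rows with largest acc_x4:
       acc  acc_x4
model             
m1      90     360
m5      83     332
m4      59     236
m0      20      80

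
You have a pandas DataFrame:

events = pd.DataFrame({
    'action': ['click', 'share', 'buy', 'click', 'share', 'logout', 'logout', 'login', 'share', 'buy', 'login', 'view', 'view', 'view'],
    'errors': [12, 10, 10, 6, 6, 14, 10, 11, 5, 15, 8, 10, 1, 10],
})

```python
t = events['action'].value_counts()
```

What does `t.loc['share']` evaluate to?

value_counts of action:
action
share     3
view      3
click     2
buy       2
logout    2
login     2
Name: count, dtype: int64
Reading off the value at index 'share', we get 3.

3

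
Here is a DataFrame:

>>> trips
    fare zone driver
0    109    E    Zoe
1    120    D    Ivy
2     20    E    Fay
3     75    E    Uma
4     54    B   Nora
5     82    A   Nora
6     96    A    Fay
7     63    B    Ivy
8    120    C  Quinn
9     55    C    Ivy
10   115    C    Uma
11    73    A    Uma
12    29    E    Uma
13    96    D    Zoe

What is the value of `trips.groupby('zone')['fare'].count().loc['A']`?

group by zone, count of fare:
zone
A    3
B    2
C    3
D    2
E    4
Name: fare, dtype: int64
Then the value at index 'A': 3

3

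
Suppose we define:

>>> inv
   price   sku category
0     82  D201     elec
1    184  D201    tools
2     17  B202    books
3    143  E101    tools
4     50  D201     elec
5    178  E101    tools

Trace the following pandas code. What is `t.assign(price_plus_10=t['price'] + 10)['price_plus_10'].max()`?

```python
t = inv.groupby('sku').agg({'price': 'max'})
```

group by sku, max of price:
      price
sku        
B202     17
D201    184
E101    178
add column price_plus_10 = t['price'] + 10:
      price  price_plus_10
sku                       
B202     17             27
D201    184            194
E101    178            188

194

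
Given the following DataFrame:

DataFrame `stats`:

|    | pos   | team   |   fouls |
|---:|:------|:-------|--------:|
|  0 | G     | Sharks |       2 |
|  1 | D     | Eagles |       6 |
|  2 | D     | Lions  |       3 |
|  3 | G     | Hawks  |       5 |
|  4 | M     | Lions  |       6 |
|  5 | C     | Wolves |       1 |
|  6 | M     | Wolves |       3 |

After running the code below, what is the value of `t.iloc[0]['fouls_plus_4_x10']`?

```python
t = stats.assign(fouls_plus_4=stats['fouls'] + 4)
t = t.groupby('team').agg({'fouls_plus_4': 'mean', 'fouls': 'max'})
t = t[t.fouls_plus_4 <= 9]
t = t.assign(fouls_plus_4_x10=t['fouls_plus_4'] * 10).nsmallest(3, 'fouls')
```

add column fouls_plus_4 = stats['fouls'] + 4:
  pos    team  fouls  fouls_plus_4
0   G  Sharks      2             6
1   D  Eagles      6            10
2   D   Lions      3             7
3   G   Hawks      5             9
4   M   Lions      6            10
5   C  Wolves      1             5
6   M  Wolves      3             7
group by team: mean(fouls_plus_4), max(fouls):
        fouls_plus_4  fouls
team                       
Eagles          10.0      6
Hawks            9.0      5
Lions            8.5      6
Sharks           6.0      2
Wolves           6.0      3
filter rows where fouls_plus_4 <= 9:
        fouls_plus_4  fouls
team                       
Hawks            9.0      5
Lions            8.5      6
Sharks           6.0      2
Wolves           6.0      3
add column fouls_plus_4_x10 = t['fouls_plus_4'] * 10:
        fouls_plus_4  fouls  fouls_plus_4_x10
team                                         
Hawks            9.0      5              90.0
Lions            8.5      6              85.0
Sharks           6.0      2              60.0
Wolves           6.0      3              60.0
take 3 rows with smallest fouls:
        fouls_plus_4  fouls  fouls_plus_4_x10
team                                         
Sharks           6.0      2              60.0
Wolves           6.0      3              60.0
Hawks            9.0      5              90.0
value at position 0, column 'fouls_plus_4_x10' → 60.0

60.0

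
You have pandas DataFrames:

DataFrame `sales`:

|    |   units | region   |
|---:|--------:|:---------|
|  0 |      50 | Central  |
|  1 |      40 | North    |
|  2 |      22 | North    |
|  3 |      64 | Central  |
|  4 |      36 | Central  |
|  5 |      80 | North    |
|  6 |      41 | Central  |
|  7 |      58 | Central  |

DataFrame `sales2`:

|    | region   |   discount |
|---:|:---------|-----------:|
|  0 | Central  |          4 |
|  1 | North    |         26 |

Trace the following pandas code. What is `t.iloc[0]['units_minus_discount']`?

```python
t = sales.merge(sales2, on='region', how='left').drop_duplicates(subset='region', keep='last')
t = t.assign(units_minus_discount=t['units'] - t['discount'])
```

54

merge on 'region' (how='left') → 8 rows:
   units   region  discount
0     50  Central         4
1     40    North        26
2     22    North        26
3     64  Central         4
4     36  Central         4
5     80    North        26
6     41  Central         4
7     58  Central         4
drop duplicate region (keep=last):
   units   region  discount
5     80    North        26
7     58  Central         4
add column units_minus_discount = t['units'] - t['discount']:
   units   region  discount  units_minus_discount
5     80    North        26                    54
7     58  Central         4                    54
Hence 54.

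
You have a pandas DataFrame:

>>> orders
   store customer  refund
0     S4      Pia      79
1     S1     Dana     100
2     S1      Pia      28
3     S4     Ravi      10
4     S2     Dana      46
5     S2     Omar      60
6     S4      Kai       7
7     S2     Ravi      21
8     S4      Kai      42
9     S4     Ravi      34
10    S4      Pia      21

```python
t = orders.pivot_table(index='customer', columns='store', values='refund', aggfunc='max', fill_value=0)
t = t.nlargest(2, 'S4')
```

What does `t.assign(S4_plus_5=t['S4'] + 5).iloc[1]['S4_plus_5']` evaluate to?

47

pivot: rows=customer, cols=store, max(refund):
store      S1  S2  S4
customer             
Dana      100  46   0
Kai         0   0  42
Omar        0  60   0
Pia        28   0  79
Ravi        0  21  34
take 2 rows with largest S4:
store     S1  S2  S4
customer            
Pia       28   0  79
Kai        0   0  42
add column S4_plus_5 = t['S4'] + 5:
store     S1  S2  S4  S4_plus_5
customer                       
Pia       28   0  79         84
Kai        0   0  42         47
So iloc[1]['S4_plus_5'] = 47.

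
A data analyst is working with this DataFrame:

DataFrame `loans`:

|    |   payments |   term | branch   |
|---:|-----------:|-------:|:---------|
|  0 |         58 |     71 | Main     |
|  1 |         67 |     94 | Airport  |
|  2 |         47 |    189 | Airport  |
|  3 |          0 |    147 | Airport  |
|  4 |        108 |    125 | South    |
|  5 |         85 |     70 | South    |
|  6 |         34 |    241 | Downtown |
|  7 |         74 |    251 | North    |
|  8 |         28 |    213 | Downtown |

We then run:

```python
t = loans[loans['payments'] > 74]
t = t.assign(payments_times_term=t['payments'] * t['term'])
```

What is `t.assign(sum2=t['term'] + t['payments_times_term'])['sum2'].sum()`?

19645

filter rows where payments > 74:
   payments  term branch
4       108   125  South
5        85    70  South
add column payments_times_term = t['payments'] * t['term']:
   payments  term branch  payments_times_term
4       108   125  South                13500
5        85    70  South                 5950
add column sum2 = t['term'] + t['payments_times_term']:
   payments  term branch  payments_times_term   sum2
4       108   125  South                13500  13625
5        85    70  South                 5950   6020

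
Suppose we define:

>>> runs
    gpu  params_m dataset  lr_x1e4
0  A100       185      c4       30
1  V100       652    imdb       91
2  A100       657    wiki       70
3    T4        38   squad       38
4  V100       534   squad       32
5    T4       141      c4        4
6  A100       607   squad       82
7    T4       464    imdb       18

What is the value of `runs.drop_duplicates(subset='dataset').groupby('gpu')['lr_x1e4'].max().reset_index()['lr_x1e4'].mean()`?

66.3333333333

drop duplicate dataset (keep=first):
    gpu  params_m dataset  lr_x1e4
0  A100       185      c4       30
1  V100       652    imdb       91
2  A100       657    wiki       70
3    T4        38   squad       38
group by gpu, max of lr_x1e4:
gpu
A100    70
T4      38
V100    91
Name: lr_x1e4, dtype: int64
reset_index():
    gpu  lr_x1e4
0  A100       70
1    T4       38
2  V100       91
Then the mean of column 'lr_x1e4': 66.3333333333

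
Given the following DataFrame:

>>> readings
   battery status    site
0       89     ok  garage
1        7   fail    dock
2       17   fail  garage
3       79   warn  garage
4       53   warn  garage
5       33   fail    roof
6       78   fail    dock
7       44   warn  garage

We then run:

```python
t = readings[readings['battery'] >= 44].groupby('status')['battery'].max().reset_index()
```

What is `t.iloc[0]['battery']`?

78

filter rows where battery >= 44:
   battery status    site
0       89     ok  garage
3       79   warn  garage
4       53   warn  garage
6       78   fail    dock
7       44   warn  garage
group by status, max of battery:
status
fail    78
ok      89
warn    79
Name: battery, dtype: int64
reset_index():
  status  battery
0   fail       78
1     ok       89
2   warn       79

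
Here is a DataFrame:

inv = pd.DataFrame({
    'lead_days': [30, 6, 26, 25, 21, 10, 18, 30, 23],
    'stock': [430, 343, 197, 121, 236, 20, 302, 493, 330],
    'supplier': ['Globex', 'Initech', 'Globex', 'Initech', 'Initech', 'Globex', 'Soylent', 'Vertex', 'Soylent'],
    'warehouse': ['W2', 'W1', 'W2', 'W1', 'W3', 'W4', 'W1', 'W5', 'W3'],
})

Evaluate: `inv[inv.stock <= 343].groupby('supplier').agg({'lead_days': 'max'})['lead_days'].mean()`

24.6666666667

filter rows where stock <= 343:
   lead_days  stock supplier warehouse
1          6    343  Initech        W1
2         26    197   Globex        W2
3         25    121  Initech        W1
4         21    236  Initech        W3
5         10     20   Globex        W4
6         18    302  Soylent        W1
8         23    330  Soylent        W3
group by supplier, max of lead_days:
          lead_days
supplier           
Globex           26
Initech          25
Soylent          23
The mean of column 'lead_days' is 24.6666666667.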